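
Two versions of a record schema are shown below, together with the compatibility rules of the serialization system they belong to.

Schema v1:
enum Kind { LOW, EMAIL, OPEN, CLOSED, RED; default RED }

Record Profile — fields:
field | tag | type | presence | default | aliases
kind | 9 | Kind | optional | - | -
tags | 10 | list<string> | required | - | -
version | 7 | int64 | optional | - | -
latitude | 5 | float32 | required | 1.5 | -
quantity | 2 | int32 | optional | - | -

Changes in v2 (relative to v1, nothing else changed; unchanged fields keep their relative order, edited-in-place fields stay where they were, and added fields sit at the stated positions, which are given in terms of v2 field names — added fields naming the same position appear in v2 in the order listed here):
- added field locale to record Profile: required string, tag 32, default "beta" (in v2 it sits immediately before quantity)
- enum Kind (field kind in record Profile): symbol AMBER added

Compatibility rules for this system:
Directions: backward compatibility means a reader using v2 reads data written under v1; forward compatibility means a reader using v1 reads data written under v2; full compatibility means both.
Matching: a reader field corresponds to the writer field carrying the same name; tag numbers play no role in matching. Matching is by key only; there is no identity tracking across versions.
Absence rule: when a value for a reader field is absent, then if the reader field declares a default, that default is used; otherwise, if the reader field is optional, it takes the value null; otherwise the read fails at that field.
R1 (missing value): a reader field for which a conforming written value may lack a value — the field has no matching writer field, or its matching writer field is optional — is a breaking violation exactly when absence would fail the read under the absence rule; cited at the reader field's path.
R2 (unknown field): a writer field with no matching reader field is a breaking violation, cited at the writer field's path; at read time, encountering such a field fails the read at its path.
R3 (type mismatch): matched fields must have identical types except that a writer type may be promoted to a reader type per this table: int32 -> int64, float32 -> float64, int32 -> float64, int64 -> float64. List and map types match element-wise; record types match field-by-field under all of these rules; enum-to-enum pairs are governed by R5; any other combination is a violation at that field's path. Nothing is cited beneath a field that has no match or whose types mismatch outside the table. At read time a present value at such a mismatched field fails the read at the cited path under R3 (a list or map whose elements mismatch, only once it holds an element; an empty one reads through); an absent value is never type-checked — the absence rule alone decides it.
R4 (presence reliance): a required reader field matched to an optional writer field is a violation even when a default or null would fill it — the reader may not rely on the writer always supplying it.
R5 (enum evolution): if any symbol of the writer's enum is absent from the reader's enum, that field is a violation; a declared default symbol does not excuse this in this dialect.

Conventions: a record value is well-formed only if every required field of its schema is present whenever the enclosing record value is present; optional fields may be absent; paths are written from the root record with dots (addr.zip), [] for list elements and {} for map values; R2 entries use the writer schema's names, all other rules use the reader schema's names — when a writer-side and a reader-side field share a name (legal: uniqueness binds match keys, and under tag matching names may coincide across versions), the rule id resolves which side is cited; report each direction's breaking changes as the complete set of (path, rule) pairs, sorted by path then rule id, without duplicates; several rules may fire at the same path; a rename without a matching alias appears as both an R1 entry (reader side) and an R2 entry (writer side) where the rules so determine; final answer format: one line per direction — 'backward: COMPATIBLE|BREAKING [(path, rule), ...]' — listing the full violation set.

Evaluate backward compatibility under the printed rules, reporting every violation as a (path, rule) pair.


each type pair in Profile: writer, then reader
backward analysis of Profile with v2 as reader and v1 as writer:
  Kind -> Kind, writer optional: kind aligns to kind
  list<string> -> list<string>, writer required: tags aligns to tags
  int64 -> int64, writer optional: version aligns to version
  float32 -> float32, writer required: latitude aligns to latitude
  locale: no writer-side match
  int32 -> int32, writer optional: quantity aligns to quantity
  => no violations; backward on Profile: COMPATIBLE
remaining Profile differences; none change what is asked:
  added field locale to record Profile: required string, tag 32, default "beta" (in v2 it sits immediately before quantity) -> affects forward compatibility only, which is not asked
  enum Kind (field kind in record Profile): symbol AMBER added -> affects forward compatibility only, which is not asked

backward: COMPATIBLE []


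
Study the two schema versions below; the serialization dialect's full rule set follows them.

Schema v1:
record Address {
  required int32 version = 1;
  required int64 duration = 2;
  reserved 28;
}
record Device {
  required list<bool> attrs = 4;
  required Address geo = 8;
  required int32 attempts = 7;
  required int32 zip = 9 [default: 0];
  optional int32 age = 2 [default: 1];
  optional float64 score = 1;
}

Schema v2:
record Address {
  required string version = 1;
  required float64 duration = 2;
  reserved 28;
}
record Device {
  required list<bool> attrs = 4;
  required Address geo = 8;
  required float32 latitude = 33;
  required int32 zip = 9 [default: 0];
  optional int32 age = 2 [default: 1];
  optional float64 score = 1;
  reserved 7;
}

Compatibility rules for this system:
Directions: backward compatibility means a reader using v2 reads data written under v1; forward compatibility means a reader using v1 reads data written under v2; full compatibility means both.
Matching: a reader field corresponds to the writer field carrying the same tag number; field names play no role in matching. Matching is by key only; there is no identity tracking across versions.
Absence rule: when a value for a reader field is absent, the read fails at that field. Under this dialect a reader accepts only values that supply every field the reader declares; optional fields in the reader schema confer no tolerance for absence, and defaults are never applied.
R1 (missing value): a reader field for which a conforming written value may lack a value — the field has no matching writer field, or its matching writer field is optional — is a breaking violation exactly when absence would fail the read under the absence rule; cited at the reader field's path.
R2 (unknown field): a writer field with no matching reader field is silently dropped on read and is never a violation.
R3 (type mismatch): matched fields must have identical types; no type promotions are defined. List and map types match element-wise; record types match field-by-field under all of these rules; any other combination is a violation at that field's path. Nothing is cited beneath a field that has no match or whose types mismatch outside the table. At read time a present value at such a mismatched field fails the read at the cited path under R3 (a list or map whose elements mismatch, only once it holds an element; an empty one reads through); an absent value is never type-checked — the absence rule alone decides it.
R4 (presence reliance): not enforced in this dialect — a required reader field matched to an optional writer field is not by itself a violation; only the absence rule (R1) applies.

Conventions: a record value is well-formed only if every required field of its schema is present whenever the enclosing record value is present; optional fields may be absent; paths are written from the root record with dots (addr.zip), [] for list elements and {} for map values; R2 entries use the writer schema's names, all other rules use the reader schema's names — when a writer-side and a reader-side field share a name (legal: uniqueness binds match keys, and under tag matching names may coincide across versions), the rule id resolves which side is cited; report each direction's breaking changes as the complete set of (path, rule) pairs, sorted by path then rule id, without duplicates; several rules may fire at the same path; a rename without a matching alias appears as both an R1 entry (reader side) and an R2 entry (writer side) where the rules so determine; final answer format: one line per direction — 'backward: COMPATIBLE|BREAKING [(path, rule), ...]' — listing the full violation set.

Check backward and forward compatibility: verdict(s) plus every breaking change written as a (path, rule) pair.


backward: BREAKING [(age, R1), (geo.duration, R3), (geo.version, R3), (latitude, R1), (score, R1)]; forward: BREAKING [(age, R1), (attempts, R1), (geo.duration, R3), (geo.version, R3), (score, R1)]

arrows below run writer -> reader for Device
backward for Device (reader v2, writer v1):
  list<bool> -> list<bool>, writer required: attrs aligns to attrs
  Address -> Address, writer required: geo aligns to geo
  latitude: no writer-side match
  int32 -> int32, writer required: zip aligns to zip
  int32 -> int32, writer optional: age aligns to age
  float64 -> float64, writer optional: score aligns to score
  leftover writer field: attempts
  int32 -> string, writer required: geo.version aligns to geo.version
  int64 -> float64, writer required: geo.duration aligns to geo.duration
  violation R1 at age
  violation R3 at geo.duration
  violation R3 at geo.version
  violation R1 at latitude
  violation R1 at score
  => backward verdict for Device: BREAKING, 5 violation(s)
forward for Device (reader v1, writer v2):
  list<bool> -> list<bool>, writer required: attrs aligns to attrs
  Address -> Address, writer required: geo aligns to geo
  attempts: no writer-side match
  int32 -> int32, writer required: zip aligns to zip
  int32 -> int32, writer optional: age aligns to age
  float64 -> float64, writer optional: score aligns to score
  leftover writer field: latitude
  string -> int32, writer required: geo.version aligns to geo.version
  float64 -> int64, writer required: geo.duration aligns to geo.duration
  violation R1 at age
  violation R1 at attempts
  violation R3 at geo.duration
  violation R3 at geo.version
  violation R1 at score
  => forward verdict for Device: BREAKING, 5 violation(s)


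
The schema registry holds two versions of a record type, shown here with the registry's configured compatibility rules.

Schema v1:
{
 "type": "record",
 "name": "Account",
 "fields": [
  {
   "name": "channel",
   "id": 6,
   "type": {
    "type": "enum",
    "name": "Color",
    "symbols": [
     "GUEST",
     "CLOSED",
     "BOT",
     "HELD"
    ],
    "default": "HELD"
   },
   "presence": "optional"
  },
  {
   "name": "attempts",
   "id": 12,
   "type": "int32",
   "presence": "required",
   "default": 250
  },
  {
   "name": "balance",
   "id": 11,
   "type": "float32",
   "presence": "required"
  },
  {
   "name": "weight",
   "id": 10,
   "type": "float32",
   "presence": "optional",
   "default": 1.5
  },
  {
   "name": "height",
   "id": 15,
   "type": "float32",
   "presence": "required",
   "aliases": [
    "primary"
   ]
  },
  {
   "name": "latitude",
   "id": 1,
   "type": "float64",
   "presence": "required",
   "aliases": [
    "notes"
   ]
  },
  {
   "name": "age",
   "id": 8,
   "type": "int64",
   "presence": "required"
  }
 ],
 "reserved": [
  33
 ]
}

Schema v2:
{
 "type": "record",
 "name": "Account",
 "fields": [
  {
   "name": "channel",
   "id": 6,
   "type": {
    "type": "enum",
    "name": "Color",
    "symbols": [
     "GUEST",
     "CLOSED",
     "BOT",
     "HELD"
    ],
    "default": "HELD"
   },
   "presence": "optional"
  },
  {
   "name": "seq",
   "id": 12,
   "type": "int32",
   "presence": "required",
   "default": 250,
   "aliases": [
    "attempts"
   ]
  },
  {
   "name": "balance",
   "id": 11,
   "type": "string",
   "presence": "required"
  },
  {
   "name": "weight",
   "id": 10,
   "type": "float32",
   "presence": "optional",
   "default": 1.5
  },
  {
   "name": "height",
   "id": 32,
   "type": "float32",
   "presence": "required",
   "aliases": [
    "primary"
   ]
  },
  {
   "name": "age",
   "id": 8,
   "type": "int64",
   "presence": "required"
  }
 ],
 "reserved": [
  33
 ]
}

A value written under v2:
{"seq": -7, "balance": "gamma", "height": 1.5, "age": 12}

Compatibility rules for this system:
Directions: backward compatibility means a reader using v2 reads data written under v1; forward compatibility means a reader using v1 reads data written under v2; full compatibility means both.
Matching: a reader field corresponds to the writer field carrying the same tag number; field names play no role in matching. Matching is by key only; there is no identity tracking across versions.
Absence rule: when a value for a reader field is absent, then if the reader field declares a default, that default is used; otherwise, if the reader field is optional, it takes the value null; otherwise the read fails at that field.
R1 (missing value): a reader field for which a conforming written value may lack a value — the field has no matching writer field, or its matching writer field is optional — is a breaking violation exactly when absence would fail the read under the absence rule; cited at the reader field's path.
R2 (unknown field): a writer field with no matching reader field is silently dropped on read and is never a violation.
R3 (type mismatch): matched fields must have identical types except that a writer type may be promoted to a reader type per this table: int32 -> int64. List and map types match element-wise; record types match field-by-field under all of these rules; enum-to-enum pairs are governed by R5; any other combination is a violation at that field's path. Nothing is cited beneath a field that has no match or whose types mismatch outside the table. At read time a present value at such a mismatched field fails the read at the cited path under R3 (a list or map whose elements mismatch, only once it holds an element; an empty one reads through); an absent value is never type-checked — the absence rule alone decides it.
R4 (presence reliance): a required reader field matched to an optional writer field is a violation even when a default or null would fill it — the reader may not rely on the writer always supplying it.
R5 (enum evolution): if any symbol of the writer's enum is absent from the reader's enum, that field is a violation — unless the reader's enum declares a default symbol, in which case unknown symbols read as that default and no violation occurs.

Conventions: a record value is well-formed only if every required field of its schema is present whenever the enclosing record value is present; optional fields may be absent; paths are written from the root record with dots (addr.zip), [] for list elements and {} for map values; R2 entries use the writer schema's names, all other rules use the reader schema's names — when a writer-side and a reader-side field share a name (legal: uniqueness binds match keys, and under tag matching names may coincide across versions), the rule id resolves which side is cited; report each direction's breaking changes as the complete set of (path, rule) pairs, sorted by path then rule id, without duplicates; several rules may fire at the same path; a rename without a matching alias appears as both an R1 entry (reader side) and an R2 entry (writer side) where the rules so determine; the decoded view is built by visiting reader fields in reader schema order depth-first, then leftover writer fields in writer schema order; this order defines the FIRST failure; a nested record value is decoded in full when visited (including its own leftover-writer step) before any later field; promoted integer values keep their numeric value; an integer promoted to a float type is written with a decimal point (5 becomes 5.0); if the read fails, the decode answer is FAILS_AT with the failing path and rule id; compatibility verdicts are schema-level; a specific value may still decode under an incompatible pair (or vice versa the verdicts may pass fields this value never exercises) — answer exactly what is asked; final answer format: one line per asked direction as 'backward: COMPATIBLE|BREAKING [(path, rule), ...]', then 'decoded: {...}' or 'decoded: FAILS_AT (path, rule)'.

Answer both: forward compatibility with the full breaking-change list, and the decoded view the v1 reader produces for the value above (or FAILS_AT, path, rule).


forward: BREAKING [(balance, R3), (height, R1), (latitude, R1)]; decoded: FAILS_AT (balance, R3)

arrows below run writer -> reader for Account
forward on Account — v1 reading data written by v2:
  writer optional, Color -> Color: reader channel maps from writer channel
  writer required, int32 -> int32: reader attempts maps from writer seq
  writer required, string -> float32: reader balance maps from writer balance
  writer optional, float32 -> float32: reader weight maps from writer weight
  height has no writer counterpart
  latitude has no writer counterpart
  writer required, int64 -> int64: reader age maps from writer age
  writer height: unknown to reader
  breaking: (balance, R3)
  breaking: (height, R1)
  breaking: (latitude, R1)
  => forward: BREAKING (3)
decode (reader v1):
  channel := null (absent, optional -> null)
  attempts := -7 (from writer seq)
  read fails at balance under R3
  => FAILS_AT (balance, R3)
the other Account changes do not affect what is asked:
  renamed field attempts to seq in record Account (alias attempts declared on the renamed field) -> fires no rule on Account, leaving the asked answer as it is


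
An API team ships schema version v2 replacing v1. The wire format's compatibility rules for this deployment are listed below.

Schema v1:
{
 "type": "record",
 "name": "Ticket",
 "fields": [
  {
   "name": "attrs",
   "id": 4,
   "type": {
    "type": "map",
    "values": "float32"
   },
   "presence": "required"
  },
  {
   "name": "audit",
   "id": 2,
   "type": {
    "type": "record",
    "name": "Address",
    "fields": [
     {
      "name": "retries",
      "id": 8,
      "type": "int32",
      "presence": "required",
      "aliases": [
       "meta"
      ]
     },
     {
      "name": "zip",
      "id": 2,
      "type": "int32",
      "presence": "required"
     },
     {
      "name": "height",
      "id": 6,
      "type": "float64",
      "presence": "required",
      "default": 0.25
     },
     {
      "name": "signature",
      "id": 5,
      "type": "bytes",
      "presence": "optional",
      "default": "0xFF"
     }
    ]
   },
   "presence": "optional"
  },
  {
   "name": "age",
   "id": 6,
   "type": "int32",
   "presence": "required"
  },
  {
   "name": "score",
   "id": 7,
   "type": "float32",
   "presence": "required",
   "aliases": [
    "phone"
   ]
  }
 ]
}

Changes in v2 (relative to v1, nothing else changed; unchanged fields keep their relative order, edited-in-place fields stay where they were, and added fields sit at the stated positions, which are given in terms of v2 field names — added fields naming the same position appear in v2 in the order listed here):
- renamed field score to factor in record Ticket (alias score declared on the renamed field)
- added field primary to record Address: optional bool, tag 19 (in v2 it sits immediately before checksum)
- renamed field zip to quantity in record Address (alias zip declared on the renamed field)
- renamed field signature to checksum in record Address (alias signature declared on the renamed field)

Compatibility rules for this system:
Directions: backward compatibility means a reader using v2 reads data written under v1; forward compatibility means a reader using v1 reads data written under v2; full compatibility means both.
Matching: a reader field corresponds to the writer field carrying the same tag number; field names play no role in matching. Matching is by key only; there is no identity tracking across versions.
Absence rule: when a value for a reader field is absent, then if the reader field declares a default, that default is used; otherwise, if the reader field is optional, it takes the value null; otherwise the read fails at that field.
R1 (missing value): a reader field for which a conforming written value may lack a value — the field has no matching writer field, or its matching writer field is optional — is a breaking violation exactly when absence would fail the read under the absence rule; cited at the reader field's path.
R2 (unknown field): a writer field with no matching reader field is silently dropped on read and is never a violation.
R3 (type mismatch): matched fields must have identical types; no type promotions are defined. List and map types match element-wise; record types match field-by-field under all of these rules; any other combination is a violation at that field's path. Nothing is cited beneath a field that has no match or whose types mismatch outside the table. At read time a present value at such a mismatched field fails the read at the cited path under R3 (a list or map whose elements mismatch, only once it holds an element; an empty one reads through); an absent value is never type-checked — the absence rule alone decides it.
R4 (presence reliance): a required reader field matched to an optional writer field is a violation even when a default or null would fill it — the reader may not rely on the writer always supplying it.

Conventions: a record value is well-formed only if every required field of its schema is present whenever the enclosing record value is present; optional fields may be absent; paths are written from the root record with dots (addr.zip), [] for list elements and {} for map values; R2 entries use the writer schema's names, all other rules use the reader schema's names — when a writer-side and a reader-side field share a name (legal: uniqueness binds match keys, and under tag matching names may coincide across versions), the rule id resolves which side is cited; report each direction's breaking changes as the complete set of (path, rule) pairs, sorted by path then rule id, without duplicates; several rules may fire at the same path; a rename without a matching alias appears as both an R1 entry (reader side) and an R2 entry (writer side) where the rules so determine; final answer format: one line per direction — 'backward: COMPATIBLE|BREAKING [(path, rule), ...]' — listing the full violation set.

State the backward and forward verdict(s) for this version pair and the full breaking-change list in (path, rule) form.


backward: COMPATIBLE []; forward: COMPATIBLE []

arrows below run writer -> reader for Ticket
backward analysis of Ticket with v2 as reader and v1 as writer:
  writer required, map<string, float32> -> map<string, float32>: reader attrs maps from writer attrs
  writer optional, Address -> Address: reader audit maps from writer audit
  writer required, int32 -> int32: reader age maps from writer age
  writer required, float32 -> float32: reader factor maps from writer score
  writer required, int32 -> int32: reader audit.retries maps from writer audit.retries
  writer required, int32 -> int32: reader audit.quantity maps from writer audit.zip
  writer required, float64 -> float64: reader audit.height maps from writer audit.height
  no writer field matches reader audit.primary
  writer optional, bytes -> bytes: reader audit.checksum maps from writer audit.signature
  => backward: COMPATIBLE
forward analysis of Ticket with v1 as reader and v2 as writer:
  writer required, map<string, float32> -> map<string, float32>: reader attrs maps from writer attrs
  writer optional, Address -> Address: reader audit maps from writer audit
  writer required, int32 -> int32: reader age maps from writer age
  writer required, float32 -> float32: reader score maps from writer factor
  writer required, int32 -> int32: reader audit.retries maps from writer audit.retries
  writer required, int32 -> int32: reader audit.zip maps from writer audit.quantity
  writer required, float64 -> float64: reader audit.height maps from writer audit.height
  writer optional, bytes -> bytes: reader audit.signature maps from writer audit.checksum
  leftover writer field: audit.primary
  => forward: COMPATIBLE


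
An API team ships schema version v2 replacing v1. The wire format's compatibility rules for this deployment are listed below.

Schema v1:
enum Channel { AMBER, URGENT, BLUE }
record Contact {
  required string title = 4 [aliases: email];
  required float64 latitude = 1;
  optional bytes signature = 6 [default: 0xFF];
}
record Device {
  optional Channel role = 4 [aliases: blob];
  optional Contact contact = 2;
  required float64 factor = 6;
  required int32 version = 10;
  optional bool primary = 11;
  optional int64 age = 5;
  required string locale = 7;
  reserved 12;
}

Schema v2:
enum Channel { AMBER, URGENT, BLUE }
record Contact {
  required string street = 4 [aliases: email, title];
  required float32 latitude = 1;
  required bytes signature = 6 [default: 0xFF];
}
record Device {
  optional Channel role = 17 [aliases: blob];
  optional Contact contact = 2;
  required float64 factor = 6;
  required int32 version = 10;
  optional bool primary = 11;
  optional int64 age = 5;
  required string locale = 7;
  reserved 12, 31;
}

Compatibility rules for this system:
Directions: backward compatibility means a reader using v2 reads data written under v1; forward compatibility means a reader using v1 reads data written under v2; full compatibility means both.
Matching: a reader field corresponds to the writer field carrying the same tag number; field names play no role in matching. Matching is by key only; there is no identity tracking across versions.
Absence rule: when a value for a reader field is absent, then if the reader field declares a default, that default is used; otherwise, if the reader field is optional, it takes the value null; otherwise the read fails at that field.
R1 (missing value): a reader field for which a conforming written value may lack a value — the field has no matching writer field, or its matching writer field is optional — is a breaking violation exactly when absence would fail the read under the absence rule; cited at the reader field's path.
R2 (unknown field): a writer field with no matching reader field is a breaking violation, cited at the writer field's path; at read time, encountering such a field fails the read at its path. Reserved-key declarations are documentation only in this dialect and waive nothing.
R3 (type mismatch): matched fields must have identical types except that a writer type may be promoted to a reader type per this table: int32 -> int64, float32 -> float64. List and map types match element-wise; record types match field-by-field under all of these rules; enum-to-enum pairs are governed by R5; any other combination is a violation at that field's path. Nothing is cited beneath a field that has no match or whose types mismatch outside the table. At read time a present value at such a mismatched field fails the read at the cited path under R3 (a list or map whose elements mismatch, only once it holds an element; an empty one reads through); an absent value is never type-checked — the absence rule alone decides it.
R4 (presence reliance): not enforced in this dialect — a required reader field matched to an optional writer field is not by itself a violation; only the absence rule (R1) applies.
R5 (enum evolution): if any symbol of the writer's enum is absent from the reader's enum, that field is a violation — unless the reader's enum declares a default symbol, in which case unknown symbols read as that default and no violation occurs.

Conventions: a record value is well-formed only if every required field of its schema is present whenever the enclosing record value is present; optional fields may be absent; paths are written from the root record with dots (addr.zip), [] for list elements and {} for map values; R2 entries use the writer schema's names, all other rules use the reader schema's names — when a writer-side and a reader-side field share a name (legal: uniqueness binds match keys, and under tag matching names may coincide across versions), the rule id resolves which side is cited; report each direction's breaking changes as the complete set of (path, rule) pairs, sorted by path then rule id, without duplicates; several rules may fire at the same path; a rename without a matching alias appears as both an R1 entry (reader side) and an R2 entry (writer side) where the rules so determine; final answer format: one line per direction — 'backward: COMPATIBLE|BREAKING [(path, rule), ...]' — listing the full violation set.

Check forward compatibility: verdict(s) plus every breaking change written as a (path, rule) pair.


forward: BREAKING [(role, R2)]

each type pair in Device: writer, then reader
checking forward for Device: reader v1 against writer v2:
  role: no writer-side match
  writer optional, Contact -> Contact: reader contact maps from writer contact
  writer required, float64 -> float64: reader factor maps from writer factor
  writer required, int32 -> int32: reader version maps from writer version
  writer optional, bool -> bool: reader primary maps from writer primary
  writer optional, int64 -> int64: reader age maps from writer age
  writer required, string -> string: reader locale maps from writer locale
  writer field role has no reader counterpart
  writer required, string -> string: reader contact.title maps from writer contact.street
  writer required, float32 -> float64: reader contact.latitude maps from writer contact.latitude
  writer required, bytes -> bytes: reader contact.signature maps from writer contact.signature
  R2 fires at role
  => forward verdict for Device: BREAKING, 1 violation(s)
the rest of the Device diff is inert for this question:
  field latitude in record Contact: type float64 changed to float32 -> fires only in the backward direction of Device, which is not asked here
  field signature in record Contact: optional changed to required -> triggers nothing under Device's printed rules — same verdict
  renamed field title to street in record Contact (alias title declared on the renamed field) -> triggers nothing under Device's printed rules — same verdict


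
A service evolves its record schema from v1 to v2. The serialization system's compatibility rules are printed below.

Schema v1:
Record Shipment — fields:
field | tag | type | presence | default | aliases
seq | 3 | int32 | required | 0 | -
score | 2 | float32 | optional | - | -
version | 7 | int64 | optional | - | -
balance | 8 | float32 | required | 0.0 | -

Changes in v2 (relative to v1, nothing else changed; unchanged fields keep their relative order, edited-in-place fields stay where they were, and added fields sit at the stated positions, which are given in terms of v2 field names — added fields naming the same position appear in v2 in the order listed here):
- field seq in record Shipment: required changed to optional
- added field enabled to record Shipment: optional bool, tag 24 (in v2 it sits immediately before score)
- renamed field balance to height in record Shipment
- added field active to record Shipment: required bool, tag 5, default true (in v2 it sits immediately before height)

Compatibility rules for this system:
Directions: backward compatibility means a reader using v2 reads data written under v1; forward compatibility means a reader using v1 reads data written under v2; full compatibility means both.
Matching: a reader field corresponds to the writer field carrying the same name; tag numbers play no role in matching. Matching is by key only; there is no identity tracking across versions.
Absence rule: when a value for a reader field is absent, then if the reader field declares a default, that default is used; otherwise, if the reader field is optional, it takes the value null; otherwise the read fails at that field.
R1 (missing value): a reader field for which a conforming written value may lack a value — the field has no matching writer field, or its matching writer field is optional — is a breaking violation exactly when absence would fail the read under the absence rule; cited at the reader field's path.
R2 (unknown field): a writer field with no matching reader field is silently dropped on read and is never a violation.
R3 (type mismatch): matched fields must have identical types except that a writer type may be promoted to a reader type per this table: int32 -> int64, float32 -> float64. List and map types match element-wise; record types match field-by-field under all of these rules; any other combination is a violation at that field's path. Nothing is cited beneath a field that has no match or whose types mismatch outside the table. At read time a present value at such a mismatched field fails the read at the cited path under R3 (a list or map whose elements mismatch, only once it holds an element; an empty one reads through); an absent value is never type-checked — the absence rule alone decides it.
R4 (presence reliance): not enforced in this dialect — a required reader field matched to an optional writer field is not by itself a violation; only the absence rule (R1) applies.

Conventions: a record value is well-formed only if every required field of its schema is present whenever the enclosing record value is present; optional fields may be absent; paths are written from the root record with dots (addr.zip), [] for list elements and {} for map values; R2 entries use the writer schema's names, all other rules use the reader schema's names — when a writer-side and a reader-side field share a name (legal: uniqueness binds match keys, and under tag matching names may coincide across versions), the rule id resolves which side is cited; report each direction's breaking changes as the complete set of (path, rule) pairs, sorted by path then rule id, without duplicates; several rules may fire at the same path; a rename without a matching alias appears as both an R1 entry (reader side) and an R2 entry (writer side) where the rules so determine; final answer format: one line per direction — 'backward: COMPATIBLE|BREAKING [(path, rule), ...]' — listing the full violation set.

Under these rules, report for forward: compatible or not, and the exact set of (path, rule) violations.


arrows below run writer -> reader for Shipment
forward analysis of Shipment with v1 as reader and v2 as writer:
  int32 -> int32, writer optional: seq aligns to seq
  float32 -> float32, writer optional: score aligns to score
  int64 -> int64, writer optional: version aligns to version
  balance has no writer counterpart
  writer enabled: unknown to reader
  writer active: unknown to reader
  writer height: unknown to reader
  nothing fires on Shipment: forward is COMPATIBLE
checking off the Shipment differences that do not matter here:
  field seq in record Shipment: required changed to optional -> fires no rule on Shipment, leaving the asked answer as it is
  added field active to record Shipment: required bool, tag 5, default true (in v2 it sits immediately before height) -> fires no rule on Shipment, leaving the asked answer as it is
  renamed field balance to height in record Shipment -> fires no rule on Shipment, leaving the asked answer as it is
  added field enabled to record Shipment: optional bool, tag 24 (in v2 it sits immediately before score) -> fires no rule on Shipment, leaving the asked answer as it is

forward: COMPATIBLE []


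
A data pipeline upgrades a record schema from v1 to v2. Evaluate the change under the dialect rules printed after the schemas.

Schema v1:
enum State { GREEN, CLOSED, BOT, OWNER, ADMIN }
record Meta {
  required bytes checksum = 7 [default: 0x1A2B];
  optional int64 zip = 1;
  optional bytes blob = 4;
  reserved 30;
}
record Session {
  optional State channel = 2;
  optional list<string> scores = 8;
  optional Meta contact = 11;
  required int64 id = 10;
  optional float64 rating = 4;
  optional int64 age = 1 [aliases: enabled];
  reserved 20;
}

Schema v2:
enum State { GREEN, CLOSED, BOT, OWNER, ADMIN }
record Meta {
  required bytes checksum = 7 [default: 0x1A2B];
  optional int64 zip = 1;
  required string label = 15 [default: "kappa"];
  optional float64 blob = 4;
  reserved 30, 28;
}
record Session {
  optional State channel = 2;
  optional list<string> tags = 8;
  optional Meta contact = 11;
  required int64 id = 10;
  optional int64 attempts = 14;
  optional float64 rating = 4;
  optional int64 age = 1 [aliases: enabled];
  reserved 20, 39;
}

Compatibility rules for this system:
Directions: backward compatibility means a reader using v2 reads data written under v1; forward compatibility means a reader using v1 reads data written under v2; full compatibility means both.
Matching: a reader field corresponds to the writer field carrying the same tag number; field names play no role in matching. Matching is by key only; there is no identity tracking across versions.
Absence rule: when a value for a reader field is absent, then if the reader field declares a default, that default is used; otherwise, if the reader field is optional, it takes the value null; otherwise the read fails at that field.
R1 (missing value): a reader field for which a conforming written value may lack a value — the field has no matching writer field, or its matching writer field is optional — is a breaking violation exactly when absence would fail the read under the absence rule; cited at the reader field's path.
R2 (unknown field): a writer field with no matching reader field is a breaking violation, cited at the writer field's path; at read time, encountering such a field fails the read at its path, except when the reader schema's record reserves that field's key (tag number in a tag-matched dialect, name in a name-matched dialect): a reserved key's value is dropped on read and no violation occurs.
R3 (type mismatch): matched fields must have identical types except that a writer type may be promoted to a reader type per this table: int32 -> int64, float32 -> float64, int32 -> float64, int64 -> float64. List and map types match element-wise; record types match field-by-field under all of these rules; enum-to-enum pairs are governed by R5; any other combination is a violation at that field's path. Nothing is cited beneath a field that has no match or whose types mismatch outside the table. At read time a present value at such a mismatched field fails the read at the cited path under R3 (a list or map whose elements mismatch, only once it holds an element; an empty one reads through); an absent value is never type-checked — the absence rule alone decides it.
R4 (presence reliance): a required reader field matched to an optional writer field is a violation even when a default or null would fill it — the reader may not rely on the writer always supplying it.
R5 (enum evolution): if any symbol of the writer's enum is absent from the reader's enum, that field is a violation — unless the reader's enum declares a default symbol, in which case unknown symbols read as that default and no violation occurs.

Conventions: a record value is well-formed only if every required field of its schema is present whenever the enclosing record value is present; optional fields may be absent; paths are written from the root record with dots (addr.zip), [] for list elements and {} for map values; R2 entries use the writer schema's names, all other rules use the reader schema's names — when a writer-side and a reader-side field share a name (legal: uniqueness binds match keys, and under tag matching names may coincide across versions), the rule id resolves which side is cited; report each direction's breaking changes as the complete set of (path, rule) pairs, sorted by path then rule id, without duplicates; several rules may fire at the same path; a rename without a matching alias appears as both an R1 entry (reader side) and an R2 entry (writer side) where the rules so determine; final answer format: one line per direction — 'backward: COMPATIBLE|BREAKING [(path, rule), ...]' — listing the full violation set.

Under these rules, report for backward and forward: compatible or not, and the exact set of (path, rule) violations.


the writer's type comes first in each Session pair
checking backward for Session: reader v2 against writer v1:
  channel: State -> State, writer optional; from channel
  tags: list<string> -> list<string>, writer optional; from scores
  contact: Meta -> Meta, writer optional; from contact
  id: int64 -> int64, writer required; from id
  no writer field matches reader attempts
  rating: float64 -> float64, writer optional; from rating
  age: int64 -> int64, writer optional; from age
  contact.checksum: bytes -> bytes, writer required; from contact.checksum
  contact.zip: int64 -> int64, writer optional; from contact.zip
  no writer field matches reader contact.label
  contact.blob: bytes -> float64, writer optional; from contact.blob
  breaking: (contact.blob, R3)
  => backward verdict for Session: BREAKING, 1 violation(s)
checking forward for Session: reader v1 against writer v2:
  channel: State -> State, writer optional; from channel
  scores: list<string> -> list<string>, writer optional; from tags
  contact: Meta -> Meta, writer optional; from contact
  id: int64 -> int64, writer required; from id
  rating: float64 -> float64, writer optional; from rating
  age: int64 -> int64, writer optional; from age
  writer attempts: unknown to reader
  contact.checksum: bytes -> bytes, writer required; from contact.checksum
  contact.zip: int64 -> int64, writer optional; from contact.zip
  contact.blob: float64 -> bytes, writer optional; from contact.blob
  writer contact.label: unknown to reader
  breaking: (attempts, R2)
  breaking: (contact.blob, R3)
  breaking: (contact.label, R2)
  => forward verdict for Session: BREAKING, 3 violation(s)

backward: BREAKING [(contact.blob, R3)]; forward: BREAKING [(attempts, R2), (contact.blob, R3), (contact.label, R2)]
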